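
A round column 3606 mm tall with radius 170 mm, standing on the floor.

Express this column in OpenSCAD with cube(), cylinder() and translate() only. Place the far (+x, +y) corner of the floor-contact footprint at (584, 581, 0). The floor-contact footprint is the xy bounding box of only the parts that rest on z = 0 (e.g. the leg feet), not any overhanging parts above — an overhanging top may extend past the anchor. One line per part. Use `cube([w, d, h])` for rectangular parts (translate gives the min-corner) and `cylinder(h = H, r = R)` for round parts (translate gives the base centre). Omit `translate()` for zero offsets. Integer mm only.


translate([414, 411, 0]) cylinder(h = 3606, r = 170);


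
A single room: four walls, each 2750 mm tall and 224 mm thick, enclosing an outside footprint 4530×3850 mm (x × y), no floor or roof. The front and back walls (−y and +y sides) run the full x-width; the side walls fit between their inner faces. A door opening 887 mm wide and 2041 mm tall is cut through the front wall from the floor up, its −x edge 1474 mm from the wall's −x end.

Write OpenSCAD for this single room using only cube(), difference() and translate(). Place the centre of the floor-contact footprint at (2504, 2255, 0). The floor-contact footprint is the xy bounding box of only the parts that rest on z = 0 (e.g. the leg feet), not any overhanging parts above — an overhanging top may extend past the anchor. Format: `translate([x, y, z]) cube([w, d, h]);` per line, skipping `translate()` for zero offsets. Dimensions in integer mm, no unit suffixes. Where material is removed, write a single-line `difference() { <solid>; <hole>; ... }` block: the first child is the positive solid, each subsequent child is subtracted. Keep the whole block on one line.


difference() { translate([239, 330, 0]) cube([4530, 224, 2750]); translate([1713, 330, 0]) cube([887, 224, 2041]); }
translate([239, 3956, 0]) cube([4530, 224, 2750]);
translate([239, 554, 0]) cube([224, 3402, 2750]);
translate([4545, 554, 0]) cube([224, 3402, 2750]);


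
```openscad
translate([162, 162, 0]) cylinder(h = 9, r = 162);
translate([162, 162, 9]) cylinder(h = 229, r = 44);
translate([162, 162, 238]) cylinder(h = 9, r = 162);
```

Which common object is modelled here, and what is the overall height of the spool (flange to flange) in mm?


A spool. The overall height is 247 mm.

Three coaxial cylinders, large–small–large — a spool. Two 9 mm flanges and a 229 mm core give 9 + 229 + 9 = 247 mm.


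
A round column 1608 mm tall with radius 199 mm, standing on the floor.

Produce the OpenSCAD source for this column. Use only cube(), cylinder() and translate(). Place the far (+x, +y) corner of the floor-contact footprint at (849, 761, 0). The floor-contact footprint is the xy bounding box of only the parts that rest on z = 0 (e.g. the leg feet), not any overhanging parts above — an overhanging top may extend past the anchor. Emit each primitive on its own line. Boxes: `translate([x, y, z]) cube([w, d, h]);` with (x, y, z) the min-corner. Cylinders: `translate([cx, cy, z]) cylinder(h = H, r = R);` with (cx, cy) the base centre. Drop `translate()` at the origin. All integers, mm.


translate([650, 562, 0]) cylinder(h = 1608, r = 199);


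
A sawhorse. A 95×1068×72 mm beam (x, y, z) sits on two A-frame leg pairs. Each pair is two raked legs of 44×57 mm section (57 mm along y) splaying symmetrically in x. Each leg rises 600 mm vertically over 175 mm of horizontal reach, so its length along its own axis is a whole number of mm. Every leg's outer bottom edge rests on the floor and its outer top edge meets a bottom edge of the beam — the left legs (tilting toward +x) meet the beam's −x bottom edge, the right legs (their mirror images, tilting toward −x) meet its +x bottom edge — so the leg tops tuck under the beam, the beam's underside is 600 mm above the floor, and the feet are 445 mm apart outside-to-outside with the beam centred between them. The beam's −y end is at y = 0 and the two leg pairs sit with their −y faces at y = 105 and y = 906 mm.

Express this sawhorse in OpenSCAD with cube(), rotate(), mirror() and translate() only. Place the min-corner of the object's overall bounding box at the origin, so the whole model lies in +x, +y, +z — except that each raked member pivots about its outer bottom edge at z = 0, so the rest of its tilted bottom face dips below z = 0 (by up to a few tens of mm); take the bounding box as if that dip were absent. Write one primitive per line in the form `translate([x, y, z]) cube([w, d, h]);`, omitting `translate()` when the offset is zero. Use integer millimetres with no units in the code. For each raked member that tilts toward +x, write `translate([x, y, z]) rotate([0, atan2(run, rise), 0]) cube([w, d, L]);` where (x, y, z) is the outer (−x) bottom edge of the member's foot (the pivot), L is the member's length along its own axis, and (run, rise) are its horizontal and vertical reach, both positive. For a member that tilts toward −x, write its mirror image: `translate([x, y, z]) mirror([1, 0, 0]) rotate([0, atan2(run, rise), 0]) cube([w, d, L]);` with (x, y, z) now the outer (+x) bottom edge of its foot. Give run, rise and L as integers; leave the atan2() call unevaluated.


// leg length = √(175² + 600²) = 625
// right-leg outer foot x = 2·175 + 95 = 445
// beam min-corner = (175, 0, 600)
translate([175, 0, 600]) cube([95, 1068, 72]);
translate([0, 105, 0]) rotate([0, atan2(175, 600), 0]) cube([44, 57, 625]);
translate([445, 105, 0]) mirror([1, 0, 0]) rotate([0, atan2(175, 600), 0]) cube([44, 57, 625]);
translate([0, 906, 0]) rotate([0, atan2(175, 600), 0]) cube([44, 57, 625]);
translate([445, 906, 0]) mirror([1, 0, 0]) rotate([0, atan2(175, 600), 0]) cube([44, 57, 625]);


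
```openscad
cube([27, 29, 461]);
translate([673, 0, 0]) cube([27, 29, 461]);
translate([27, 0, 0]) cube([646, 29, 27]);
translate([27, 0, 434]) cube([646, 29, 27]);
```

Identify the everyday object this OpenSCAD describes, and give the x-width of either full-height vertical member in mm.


A picture frame. The border width is 27 mm.

Four thin pieces enclosing a rectangular opening — a picture frame. The two full-height stiles are 461 mm tall; the top rail sits at z = 434 and is 27 mm tall, so the border above the opening is 461 − 434 = 27 mm, matching the stile x-width.


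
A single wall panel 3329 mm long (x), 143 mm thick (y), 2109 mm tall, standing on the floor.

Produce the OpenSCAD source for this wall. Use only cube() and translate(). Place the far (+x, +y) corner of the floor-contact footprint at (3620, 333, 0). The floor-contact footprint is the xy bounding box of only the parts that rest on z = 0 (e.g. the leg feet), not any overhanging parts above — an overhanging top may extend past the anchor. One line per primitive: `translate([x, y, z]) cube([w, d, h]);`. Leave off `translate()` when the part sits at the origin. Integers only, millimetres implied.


translate([291, 190, 0]) cube([3329, 143, 2109]);


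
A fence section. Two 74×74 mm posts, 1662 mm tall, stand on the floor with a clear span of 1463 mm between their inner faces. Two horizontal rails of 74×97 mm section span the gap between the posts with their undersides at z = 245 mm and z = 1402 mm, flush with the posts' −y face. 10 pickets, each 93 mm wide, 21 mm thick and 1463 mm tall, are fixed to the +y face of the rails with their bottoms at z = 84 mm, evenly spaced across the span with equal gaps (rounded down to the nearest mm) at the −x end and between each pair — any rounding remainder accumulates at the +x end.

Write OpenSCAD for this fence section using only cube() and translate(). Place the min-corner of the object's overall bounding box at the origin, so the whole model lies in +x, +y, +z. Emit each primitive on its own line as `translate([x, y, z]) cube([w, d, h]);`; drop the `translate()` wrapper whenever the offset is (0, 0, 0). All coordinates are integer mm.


cube([74, 74, 1662]);
translate([1537, 0, 0]) cube([74, 74, 1662]);
translate([74, 0, 245]) cube([1463, 74, 97]);
translate([74, 0, 1402]) cube([1463, 74, 97]);
translate([122, 74, 84]) cube([93, 21, 1463]);
translate([263, 74, 84]) cube([93, 21, 1463]);
translate([404, 74, 84]) cube([93, 21, 1463]);
translate([545, 74, 84]) cube([93, 21, 1463]);
translate([686, 74, 84]) cube([93, 21, 1463]);
translate([827, 74, 84]) cube([93, 21, 1463]);
translate([968, 74, 84]) cube([93, 21, 1463]);
translate([1109, 74, 84]) cube([93, 21, 1463]);
translate([1250, 74, 84]) cube([93, 21, 1463]);
translate([1391, 74, 84]) cube([93, 21, 1463]);


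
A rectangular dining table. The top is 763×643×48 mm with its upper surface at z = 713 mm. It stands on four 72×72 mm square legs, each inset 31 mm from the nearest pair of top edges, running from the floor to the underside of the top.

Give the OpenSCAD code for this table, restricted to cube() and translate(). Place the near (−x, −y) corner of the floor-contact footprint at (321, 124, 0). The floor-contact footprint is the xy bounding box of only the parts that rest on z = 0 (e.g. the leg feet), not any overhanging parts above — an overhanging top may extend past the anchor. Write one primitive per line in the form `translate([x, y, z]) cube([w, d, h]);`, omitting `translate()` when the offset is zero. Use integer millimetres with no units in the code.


translate([290, 93, 665]) cube([763, 643, 48]);
translate([321, 124, 0]) cube([72, 72, 665]);
translate([950, 124, 0]) cube([72, 72, 665]);
translate([321, 633, 0]) cube([72, 72, 665]);
translate([950, 633, 0]) cube([72, 72, 665]);


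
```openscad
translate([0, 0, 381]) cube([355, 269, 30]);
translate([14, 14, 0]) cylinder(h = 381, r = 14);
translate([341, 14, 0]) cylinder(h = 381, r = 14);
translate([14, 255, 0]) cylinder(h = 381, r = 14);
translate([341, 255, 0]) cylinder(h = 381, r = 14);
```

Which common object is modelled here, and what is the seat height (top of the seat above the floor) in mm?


A stool. The seat height is 411 mm.

A 355×269×30 slab at z = 381 on four corner cylinders — a stool. The seat top is 381 + 30 = 411 mm.


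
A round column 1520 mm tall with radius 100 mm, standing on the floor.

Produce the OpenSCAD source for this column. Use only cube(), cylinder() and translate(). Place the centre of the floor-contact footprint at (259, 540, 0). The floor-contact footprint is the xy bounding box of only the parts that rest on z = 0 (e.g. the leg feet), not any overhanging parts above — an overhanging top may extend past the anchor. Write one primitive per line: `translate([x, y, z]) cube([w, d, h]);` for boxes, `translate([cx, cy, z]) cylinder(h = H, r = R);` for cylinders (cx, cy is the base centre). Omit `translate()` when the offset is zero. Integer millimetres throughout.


translate([259, 540, 0]) cylinder(h = 1520, r = 100);


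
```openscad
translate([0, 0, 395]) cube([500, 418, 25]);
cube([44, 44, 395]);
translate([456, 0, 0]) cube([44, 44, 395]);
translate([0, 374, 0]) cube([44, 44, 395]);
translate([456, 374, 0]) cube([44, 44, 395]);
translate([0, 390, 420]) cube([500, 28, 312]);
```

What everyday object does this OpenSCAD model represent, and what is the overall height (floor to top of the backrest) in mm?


A chair. The overall height is 732 mm.

A slab on four corner posts with a tall panel at the back — a chair. The seat slab sits at z = 395 with thickness 25, and the 312 mm backrest starts at the seat top, so the overall height is 395 + 25 + 312 = 732 mm.


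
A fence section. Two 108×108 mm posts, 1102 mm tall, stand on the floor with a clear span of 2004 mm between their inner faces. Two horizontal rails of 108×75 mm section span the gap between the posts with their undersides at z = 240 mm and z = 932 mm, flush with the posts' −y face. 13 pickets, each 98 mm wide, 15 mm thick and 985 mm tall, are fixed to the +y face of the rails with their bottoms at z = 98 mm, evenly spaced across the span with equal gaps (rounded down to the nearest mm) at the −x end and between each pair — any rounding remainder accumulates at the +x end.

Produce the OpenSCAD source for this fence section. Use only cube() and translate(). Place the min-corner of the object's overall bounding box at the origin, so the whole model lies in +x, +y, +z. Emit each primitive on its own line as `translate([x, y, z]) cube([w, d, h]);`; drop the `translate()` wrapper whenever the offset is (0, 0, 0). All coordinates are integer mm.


cube([108, 108, 1102]);
translate([2112, 0, 0]) cube([108, 108, 1102]);
translate([108, 0, 240]) cube([2004, 108, 75]);
translate([108, 0, 932]) cube([2004, 108, 75]);
translate([160, 108, 98]) cube([98, 15, 985]);
translate([310, 108, 98]) cube([98, 15, 985]);
translate([460, 108, 98]) cube([98, 15, 985]);
translate([610, 108, 98]) cube([98, 15, 985]);
translate([760, 108, 98]) cube([98, 15, 985]);
translate([910, 108, 98]) cube([98, 15, 985]);
translate([1060, 108, 98]) cube([98, 15, 985]);
translate([1210, 108, 98]) cube([98, 15, 985]);
translate([1360, 108, 98]) cube([98, 15, 985]);
translate([1510, 108, 98]) cube([98, 15, 985]);
translate([1660, 108, 98]) cube([98, 15, 985]);
translate([1810, 108, 98]) cube([98, 15, 985]);
translate([1960, 108, 98]) cube([98, 15, 985]);


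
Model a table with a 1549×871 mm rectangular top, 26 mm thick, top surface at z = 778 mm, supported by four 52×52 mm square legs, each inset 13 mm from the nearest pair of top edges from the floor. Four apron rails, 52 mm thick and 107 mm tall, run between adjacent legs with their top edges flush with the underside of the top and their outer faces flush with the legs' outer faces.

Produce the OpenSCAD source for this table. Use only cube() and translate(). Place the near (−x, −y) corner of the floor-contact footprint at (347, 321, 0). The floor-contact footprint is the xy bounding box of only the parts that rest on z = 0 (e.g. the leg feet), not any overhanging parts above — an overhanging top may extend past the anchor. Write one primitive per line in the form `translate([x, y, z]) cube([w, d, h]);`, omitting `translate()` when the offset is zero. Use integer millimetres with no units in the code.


translate([334, 308, 752]) cube([1549, 871, 26]);
translate([347, 321, 0]) cube([52, 52, 752]);
translate([1818, 321, 0]) cube([52, 52, 752]);
translate([347, 1114, 0]) cube([52, 52, 752]);
translate([1818, 1114, 0]) cube([52, 52, 752]);
translate([399, 321, 645]) cube([1419, 52, 107]);
translate([399, 1114, 645]) cube([1419, 52, 107]);
translate([347, 373, 645]) cube([52, 741, 107]);
translate([1818, 373, 645]) cube([52, 741, 107]);


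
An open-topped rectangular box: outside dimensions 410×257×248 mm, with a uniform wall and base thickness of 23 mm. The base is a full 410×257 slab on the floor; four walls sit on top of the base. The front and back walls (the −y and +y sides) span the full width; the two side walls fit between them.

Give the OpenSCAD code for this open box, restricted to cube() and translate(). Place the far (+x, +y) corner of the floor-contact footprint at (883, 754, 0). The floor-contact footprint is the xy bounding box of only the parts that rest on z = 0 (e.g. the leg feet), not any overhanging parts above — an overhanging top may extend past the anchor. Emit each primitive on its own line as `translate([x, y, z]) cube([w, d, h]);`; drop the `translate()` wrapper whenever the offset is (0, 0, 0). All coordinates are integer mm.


translate([473, 497, 0]) cube([410, 257, 23]);
translate([473, 497, 23]) cube([410, 23, 225]);
translate([473, 731, 23]) cube([410, 23, 225]);
translate([473, 520, 23]) cube([23, 211, 225]);
translate([860, 520, 23]) cube([23, 211, 225]);


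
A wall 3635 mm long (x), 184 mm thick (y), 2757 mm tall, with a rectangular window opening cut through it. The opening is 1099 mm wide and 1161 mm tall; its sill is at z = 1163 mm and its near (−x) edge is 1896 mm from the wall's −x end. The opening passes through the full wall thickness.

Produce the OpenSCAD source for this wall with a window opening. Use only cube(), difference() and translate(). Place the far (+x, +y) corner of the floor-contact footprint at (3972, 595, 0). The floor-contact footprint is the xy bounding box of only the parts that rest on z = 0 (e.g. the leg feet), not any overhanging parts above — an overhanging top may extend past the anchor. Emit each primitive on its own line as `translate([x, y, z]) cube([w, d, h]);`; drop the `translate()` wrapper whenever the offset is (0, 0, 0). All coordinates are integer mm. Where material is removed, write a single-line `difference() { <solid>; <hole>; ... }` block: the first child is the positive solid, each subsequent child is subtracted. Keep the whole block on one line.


difference() { translate([337, 411, 0]) cube([3635, 184, 2757]); translate([2233, 411, 1163]) cube([1099, 184, 1161]); }


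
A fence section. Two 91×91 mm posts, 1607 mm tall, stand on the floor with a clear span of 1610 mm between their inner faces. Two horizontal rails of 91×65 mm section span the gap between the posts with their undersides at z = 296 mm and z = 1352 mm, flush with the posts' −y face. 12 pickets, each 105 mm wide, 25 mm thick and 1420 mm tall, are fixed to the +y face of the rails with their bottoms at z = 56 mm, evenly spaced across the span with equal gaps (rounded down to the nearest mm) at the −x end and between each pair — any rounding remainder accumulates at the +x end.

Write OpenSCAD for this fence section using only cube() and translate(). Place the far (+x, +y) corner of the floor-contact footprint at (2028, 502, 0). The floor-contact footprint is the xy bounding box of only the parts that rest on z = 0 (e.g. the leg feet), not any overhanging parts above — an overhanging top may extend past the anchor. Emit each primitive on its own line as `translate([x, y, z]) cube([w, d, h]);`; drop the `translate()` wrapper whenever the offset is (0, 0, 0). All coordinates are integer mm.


translate([236, 411, 0]) cube([91, 91, 1607]);
translate([1937, 411, 0]) cube([91, 91, 1607]);
translate([327, 411, 296]) cube([1610, 91, 65]);
translate([327, 411, 1352]) cube([1610, 91, 65]);
translate([353, 502, 56]) cube([105, 25, 1420]);
translate([484, 502, 56]) cube([105, 25, 1420]);
translate([615, 502, 56]) cube([105, 25, 1420]);
translate([746, 502, 56]) cube([105, 25, 1420]);
translate([877, 502, 56]) cube([105, 25, 1420]);
translate([1008, 502, 56]) cube([105, 25, 1420]);
translate([1139, 502, 56]) cube([105, 25, 1420]);
translate([1270, 502, 56]) cube([105, 25, 1420]);
translate([1401, 502, 56]) cube([105, 25, 1420]);
translate([1532, 502, 56]) cube([105, 25, 1420]);
translate([1663, 502, 56]) cube([105, 25, 1420]);
translate([1794, 502, 56]) cube([105, 25, 1420]);


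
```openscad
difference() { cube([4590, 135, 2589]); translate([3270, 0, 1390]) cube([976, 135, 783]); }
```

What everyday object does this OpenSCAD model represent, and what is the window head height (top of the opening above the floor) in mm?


A wall with a window opening. The window head height is 2173 mm.

A wall with a rectangular opening subtracted — a window. Sill at z = 1390, opening 783 mm tall, so the head is at 1390 + 783 = 2173 mm.


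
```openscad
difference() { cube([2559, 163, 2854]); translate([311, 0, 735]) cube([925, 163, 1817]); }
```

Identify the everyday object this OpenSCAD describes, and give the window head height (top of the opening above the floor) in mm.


A wall with a window opening. The window head height is 2552 mm.

A wall with a rectangular opening subtracted — a window. Sill at z = 735, opening 1817 mm tall, so the head is at 735 + 1817 = 2552 mm.


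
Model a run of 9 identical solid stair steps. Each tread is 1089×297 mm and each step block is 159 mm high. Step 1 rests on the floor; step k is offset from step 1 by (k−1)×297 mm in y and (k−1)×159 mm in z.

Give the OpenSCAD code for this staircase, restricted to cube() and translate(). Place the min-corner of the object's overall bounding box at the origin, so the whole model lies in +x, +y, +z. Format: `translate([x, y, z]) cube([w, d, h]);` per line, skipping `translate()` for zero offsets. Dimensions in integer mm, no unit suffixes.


cube([1089, 297, 159]);
translate([0, 297, 159]) cube([1089, 297, 159]);
translate([0, 594, 318]) cube([1089, 297, 159]);
translate([0, 891, 477]) cube([1089, 297, 159]);
translate([0, 1188, 636]) cube([1089, 297, 159]);
translate([0, 1485, 795]) cube([1089, 297, 159]);
translate([0, 1782, 954]) cube([1089, 297, 159]);
translate([0, 2079, 1113]) cube([1089, 297, 159]);
translate([0, 2376, 1272]) cube([1089, 297, 159]);


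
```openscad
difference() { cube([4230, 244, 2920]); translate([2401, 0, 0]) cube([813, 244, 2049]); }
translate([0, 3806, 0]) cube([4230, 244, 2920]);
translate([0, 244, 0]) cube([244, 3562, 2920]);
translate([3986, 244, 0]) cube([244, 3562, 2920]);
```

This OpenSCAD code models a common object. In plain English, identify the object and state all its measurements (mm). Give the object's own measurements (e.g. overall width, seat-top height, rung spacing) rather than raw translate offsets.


A single room: four walls, each 2920 mm tall and 244 mm thick, enclosing an outside footprint 4230×4050 mm (x × y), no floor or roof. The front and back walls (−y and +y sides) run the full x-width; the side walls fit between their inner faces. A door opening 813 mm wide and 2049 mm tall is cut through the front wall from the floor up, its −x edge 2401 mm from the wall's −x end.


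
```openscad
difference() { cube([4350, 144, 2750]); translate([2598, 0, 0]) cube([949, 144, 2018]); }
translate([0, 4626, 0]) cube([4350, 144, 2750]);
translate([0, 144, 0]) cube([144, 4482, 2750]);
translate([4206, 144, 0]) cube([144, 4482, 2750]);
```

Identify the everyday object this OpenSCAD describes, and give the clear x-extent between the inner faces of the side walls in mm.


A single room. The interior width is 4062 mm.

Four walls enclosing a rectangle with a door in the front wall — a room. Outside width 4350 minus two 144 mm walls gives 4062 mm.


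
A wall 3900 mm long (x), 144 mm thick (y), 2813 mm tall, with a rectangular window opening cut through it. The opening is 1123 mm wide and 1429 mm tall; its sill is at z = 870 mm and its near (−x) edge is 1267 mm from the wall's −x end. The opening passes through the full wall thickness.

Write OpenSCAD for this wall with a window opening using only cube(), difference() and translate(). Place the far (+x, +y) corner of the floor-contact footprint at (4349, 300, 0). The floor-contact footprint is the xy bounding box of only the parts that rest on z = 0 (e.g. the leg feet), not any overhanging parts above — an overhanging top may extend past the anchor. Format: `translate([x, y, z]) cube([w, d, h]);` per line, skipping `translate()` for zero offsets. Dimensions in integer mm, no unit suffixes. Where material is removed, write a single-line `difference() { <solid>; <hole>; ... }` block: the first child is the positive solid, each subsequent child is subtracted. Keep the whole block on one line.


difference() { translate([449, 156, 0]) cube([3900, 144, 2813]); translate([1716, 156, 870]) cube([1123, 144, 1429]); }


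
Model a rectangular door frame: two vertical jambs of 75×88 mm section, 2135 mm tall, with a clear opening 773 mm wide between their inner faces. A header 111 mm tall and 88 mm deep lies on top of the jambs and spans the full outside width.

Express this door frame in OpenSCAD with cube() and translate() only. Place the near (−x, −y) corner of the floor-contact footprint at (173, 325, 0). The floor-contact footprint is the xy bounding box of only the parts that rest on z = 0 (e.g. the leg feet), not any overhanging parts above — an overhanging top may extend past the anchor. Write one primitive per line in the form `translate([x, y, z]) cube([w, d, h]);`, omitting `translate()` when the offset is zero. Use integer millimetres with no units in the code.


translate([173, 325, 0]) cube([75, 88, 2135]);
translate([1021, 325, 0]) cube([75, 88, 2135]);
translate([173, 325, 2135]) cube([923, 88, 111]);


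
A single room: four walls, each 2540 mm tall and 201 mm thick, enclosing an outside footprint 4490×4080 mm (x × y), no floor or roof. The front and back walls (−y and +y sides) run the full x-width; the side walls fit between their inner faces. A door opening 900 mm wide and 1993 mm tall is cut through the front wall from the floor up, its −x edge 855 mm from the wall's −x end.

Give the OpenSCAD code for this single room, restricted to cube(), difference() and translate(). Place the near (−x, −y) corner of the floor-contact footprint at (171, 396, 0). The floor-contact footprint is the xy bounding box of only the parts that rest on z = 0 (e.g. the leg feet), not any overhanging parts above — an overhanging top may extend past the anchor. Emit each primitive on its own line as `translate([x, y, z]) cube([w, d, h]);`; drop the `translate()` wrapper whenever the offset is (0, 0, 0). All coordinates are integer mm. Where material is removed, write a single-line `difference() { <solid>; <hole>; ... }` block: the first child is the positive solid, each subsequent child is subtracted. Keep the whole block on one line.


difference() { translate([171, 396, 0]) cube([4490, 201, 2540]); translate([1026, 396, 0]) cube([900, 201, 1993]); }
translate([171, 4275, 0]) cube([4490, 201, 2540]);
translate([171, 597, 0]) cube([201, 3678, 2540]);
translate([4460, 597, 0]) cube([201, 3678, 2540]);


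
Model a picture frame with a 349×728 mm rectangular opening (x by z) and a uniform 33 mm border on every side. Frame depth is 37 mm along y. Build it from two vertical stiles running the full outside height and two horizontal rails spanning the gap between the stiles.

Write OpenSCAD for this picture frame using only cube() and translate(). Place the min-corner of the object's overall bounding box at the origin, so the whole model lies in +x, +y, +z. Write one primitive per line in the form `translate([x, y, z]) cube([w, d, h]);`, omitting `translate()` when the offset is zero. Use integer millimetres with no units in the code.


cube([33, 37, 794]);
translate([382, 0, 0]) cube([33, 37, 794]);
translate([33, 0, 0]) cube([349, 37, 33]);
translate([33, 0, 761]) cube([349, 37, 33]);


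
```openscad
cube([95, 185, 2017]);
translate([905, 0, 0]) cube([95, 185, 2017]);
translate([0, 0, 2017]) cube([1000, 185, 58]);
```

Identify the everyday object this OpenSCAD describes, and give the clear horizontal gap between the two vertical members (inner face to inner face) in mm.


A door frame. The clear opening width is 810 mm.

Two 2017 mm tall posts with a header on top — a door frame. The left jamb is 95 mm wide at x = 0; the right jamb starts at x = 905. The clear opening is 905 − 95 = 810 mm.


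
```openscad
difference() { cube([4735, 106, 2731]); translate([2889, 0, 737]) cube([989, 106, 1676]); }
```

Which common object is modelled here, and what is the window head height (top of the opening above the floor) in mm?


A wall with a window opening. The window head height is 2413 mm.

A wall with a rectangular opening subtracted — a window. Sill at z = 737, opening 1676 mm tall, so the head is at 737 + 1676 = 2413 mm.


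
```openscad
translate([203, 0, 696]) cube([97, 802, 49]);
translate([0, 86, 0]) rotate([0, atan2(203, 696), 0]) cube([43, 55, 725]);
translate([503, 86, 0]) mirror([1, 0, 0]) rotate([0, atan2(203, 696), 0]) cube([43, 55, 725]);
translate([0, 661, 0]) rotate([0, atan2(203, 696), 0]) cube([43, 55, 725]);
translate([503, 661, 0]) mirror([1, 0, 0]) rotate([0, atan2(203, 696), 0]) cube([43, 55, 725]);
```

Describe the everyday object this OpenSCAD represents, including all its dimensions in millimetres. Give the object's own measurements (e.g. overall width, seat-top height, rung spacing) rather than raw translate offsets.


A sawhorse. A 97×802×49 mm beam (x, y, z) sits on two A-frame leg pairs. Each pair is two raked legs of 43×55 mm section (55 mm along y) splaying symmetrically in x. Each leg rises 696 mm vertically over 203 mm of horizontal reach and is 725 mm long along its own axis. Every leg's outer bottom edge rests on the floor and its outer top edge meets a bottom edge of the beam — the left legs (tilting toward +x) meet the beam's −x bottom edge, the right legs (their mirror images, tilting toward −x) meet its +x bottom edge — so the leg tops tuck under the beam, the beam's underside is 696 mm above the floor, and the feet are 503 mm apart outside-to-outside with the beam centred between them. The two leg pairs are set in 86 mm from either end of the beam.


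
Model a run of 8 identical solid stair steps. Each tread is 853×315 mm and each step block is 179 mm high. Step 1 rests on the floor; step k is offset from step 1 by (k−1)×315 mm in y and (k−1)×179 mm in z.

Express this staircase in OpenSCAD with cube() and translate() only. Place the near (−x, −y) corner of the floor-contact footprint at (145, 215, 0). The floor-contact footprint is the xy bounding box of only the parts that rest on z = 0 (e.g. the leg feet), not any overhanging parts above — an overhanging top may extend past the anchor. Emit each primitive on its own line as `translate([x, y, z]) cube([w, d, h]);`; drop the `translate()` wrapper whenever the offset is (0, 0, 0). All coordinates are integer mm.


translate([145, 215, 0]) cube([853, 315, 179]);
translate([145, 530, 179]) cube([853, 315, 179]);
translate([145, 845, 358]) cube([853, 315, 179]);
translate([145, 1160, 537]) cube([853, 315, 179]);
translate([145, 1475, 716]) cube([853, 315, 179]);
translate([145, 1790, 895]) cube([853, 315, 179]);
translate([145, 2105, 1074]) cube([853, 315, 179]);
translate([145, 2420, 1253]) cube([853, 315, 179]);


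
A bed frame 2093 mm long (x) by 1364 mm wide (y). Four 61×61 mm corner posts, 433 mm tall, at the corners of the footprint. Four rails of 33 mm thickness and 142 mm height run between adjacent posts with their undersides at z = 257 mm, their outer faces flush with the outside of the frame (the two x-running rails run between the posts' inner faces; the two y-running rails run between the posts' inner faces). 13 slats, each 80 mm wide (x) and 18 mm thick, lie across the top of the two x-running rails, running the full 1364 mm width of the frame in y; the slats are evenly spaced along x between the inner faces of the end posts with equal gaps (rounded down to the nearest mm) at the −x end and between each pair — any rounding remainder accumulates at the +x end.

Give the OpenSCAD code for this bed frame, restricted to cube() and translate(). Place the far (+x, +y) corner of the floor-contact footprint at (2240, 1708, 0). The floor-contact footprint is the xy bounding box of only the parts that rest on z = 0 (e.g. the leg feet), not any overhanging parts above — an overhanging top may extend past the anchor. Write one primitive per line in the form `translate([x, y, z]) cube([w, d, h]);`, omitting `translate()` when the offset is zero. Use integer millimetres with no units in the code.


translate([147, 344, 0]) cube([61, 61, 433]);
translate([147, 1647, 0]) cube([61, 61, 433]);
translate([2179, 344, 0]) cube([61, 61, 433]);
translate([2179, 1647, 0]) cube([61, 61, 433]);
translate([208, 344, 257]) cube([1971, 33, 142]);
translate([208, 1675, 257]) cube([1971, 33, 142]);
translate([147, 405, 257]) cube([33, 1242, 142]);
translate([2207, 405, 257]) cube([33, 1242, 142]);
translate([274, 344, 399]) cube([80, 1364, 18]);
translate([420, 344, 399]) cube([80, 1364, 18]);
translate([566, 344, 399]) cube([80, 1364, 18]);
translate([712, 344, 399]) cube([80, 1364, 18]);
translate([858, 344, 399]) cube([80, 1364, 18]);
translate([1004, 344, 399]) cube([80, 1364, 18]);
translate([1150, 344, 399]) cube([80, 1364, 18]);
translate([1296, 344, 399]) cube([80, 1364, 18]);
translate([1442, 344, 399]) cube([80, 1364, 18]);
translate([1588, 344, 399]) cube([80, 1364, 18]);
translate([1734, 344, 399]) cube([80, 1364, 18]);
translate([1880, 344, 399]) cube([80, 1364, 18]);
translate([2026, 344, 399]) cube([80, 1364, 18]);


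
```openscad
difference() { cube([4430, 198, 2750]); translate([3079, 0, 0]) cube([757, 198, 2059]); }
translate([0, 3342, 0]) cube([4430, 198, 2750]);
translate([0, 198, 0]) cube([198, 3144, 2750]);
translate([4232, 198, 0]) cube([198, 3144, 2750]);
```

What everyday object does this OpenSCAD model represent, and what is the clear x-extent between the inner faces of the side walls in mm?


A single room. The interior width is 4034 mm.

Four walls enclosing a rectangle with a door in the front wall — a room. Outside width 4430 minus two 198 mm walls gives 4034 mm.


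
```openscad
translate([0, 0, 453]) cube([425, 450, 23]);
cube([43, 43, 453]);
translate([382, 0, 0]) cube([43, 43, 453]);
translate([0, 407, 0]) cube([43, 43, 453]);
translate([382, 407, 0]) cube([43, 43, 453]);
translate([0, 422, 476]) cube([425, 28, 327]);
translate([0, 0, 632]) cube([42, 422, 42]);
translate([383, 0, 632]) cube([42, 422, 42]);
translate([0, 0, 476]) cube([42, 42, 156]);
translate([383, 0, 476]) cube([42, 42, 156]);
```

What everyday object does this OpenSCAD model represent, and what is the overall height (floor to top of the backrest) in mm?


A chair. The overall height is 803 mm.

A slab on four corner posts with a tall panel at the back — a chair. The seat slab sits at z = 453 with thickness 23, and the 327 mm backrest starts at the seat top, so the overall height is 453 + 23 + 327 = 803 mm.


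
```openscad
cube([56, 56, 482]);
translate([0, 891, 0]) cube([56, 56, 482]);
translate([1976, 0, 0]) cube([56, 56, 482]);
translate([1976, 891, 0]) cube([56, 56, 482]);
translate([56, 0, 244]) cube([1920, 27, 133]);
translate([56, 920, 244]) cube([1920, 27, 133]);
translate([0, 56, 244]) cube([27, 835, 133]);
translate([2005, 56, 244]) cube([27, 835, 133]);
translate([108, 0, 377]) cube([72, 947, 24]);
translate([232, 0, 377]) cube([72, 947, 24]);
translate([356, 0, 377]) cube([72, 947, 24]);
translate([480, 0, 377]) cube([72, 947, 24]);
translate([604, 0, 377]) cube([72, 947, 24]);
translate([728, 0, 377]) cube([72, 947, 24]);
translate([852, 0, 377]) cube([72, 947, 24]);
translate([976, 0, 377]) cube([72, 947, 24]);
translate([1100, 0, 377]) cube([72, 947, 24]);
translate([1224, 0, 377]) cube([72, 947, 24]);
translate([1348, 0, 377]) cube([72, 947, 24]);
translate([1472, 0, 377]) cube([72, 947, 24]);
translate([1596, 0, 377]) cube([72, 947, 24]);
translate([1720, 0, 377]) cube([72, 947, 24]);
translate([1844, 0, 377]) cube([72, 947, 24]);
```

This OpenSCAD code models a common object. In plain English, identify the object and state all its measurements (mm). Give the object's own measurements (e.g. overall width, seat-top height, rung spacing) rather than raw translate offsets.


A bed frame 2032 mm long (x) by 947 mm wide (y). Four 56×56 mm corner posts, 482 mm tall, at the corners of the footprint. Four rails of 27 mm thickness and 133 mm height run between adjacent posts with their undersides at z = 244 mm, their outer faces flush with the outside of the frame (the two x-running rails run between the posts' inner faces; the two y-running rails run between the posts' inner faces). 15 slats, each 72 mm wide (x) and 24 mm thick, lie across the top of the two x-running rails, running the full 947 mm width of the frame in y; along x they sit between the end posts with a 52 mm gap after the −x posts and between neighbouring slats, leaving 60 mm before the +x posts.


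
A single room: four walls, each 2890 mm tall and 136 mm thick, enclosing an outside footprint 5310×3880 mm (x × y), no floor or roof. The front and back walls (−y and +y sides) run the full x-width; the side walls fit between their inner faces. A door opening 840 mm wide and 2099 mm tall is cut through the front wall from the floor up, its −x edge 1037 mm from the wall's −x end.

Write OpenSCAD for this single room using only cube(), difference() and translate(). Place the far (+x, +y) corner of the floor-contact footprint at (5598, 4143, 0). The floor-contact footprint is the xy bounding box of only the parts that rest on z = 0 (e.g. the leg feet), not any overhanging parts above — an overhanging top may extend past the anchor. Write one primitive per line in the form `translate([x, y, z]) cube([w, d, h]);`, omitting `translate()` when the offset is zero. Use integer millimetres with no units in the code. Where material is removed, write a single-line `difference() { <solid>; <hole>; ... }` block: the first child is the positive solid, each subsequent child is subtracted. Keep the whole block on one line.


difference() { translate([288, 263, 0]) cube([5310, 136, 2890]); translate([1325, 263, 0]) cube([840, 136, 2099]); }
translate([288, 4007, 0]) cube([5310, 136, 2890]);
translate([288, 399, 0]) cube([136, 3608, 2890]);
translate([5462, 399, 0]) cube([136, 3608, 2890]);


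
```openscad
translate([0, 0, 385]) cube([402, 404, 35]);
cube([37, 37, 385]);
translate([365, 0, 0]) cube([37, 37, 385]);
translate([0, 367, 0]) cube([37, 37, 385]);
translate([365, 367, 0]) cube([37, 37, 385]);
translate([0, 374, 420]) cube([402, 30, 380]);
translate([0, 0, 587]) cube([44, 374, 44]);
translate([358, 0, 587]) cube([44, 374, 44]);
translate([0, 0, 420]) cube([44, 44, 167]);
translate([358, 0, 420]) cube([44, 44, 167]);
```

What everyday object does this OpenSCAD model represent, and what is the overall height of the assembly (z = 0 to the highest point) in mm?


A chair. The overall height is 800 mm.

A slab on four corner posts with a tall panel at the back — a chair. The seat slab sits at z = 385 with thickness 35, and the 380 mm backrest starts at the seat top, so the overall height is 385 + 35 + 380 = 800 mm.


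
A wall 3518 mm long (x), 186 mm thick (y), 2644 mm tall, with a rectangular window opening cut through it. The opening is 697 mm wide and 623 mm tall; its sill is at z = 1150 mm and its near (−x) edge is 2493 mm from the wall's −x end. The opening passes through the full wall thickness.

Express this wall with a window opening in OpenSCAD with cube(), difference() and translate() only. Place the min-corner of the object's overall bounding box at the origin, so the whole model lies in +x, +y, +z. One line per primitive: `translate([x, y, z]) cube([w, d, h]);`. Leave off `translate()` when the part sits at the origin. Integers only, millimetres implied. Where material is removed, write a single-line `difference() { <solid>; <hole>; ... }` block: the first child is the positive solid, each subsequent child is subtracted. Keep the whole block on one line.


difference() { cube([3518, 186, 2644]); translate([2493, 0, 1150]) cube([697, 186, 623]); }


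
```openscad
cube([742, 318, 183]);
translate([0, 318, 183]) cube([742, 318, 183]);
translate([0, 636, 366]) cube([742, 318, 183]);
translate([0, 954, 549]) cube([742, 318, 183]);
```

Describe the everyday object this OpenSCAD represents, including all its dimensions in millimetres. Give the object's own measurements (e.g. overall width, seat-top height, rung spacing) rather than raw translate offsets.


A straight staircase of 4 solid steps. Each step is 742 mm wide (x), 318 mm deep (y, the going) and 183 mm tall (the rise). The first step rests on the floor; each subsequent step sits one going further in +y and one rise higher in +z, directly behind and above the previous step with no overlap.


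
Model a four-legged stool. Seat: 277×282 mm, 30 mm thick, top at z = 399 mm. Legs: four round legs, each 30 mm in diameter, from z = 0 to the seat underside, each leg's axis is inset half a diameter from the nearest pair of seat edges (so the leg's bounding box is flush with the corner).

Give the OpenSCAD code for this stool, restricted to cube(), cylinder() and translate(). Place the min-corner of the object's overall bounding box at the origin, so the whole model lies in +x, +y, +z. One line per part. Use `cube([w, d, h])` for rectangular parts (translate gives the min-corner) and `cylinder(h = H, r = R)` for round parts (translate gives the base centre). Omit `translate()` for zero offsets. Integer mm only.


translate([0, 0, 369]) cube([277, 282, 30]);
translate([15, 15, 0]) cylinder(h = 369, r = 15);
translate([262, 15, 0]) cylinder(h = 369, r = 15);
translate([15, 267, 0]) cylinder(h = 369, r = 15);
translate([262, 267, 0]) cylinder(h = 369, r = 15);
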